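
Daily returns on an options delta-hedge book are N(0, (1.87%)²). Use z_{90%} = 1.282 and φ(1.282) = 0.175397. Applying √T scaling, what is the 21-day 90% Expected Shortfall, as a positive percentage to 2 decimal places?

15.03%

σ_{21d} = 1.87% × √21 = 8.569%.
ES multiplier = φ(z)/(1−α) = 0.175397/0.1 = 1.754.
ES = 8.569% × 1.754 = 15.030%.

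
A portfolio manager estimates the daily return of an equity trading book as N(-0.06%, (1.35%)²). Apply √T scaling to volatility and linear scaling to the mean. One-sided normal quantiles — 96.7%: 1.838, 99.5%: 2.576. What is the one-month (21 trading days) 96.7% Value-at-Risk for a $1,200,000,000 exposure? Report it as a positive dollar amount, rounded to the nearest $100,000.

σ_{21d} = 1.35% × √21 = 6.186%; μ_{21d} = 21 × -0.06% = -1.260%.
VaR = −(-1.260%) + 1.838 × 6.186% = 12.630%.
On $1,200,000,000: 0.12630 × $1,200,000,000 = $151,560,000.

$151,600,000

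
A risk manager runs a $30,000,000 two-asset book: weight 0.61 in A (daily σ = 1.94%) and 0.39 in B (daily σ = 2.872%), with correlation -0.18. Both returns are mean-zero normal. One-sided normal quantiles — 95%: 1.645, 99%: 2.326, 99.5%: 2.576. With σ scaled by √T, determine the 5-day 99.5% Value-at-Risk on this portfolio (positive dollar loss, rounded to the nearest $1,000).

σ_p = √(0.61²·1.94² + 0.39²·2.872² + 2·-0.18·0.61·0.39·1.94·2.872) = 1.476%.
σ_{5d} = 1.476% × √5 = 3.300%.
VaR = 2.576 × 3.300% = 8.501%; on $30,000,000 that is $2,550,300.

$2,550,000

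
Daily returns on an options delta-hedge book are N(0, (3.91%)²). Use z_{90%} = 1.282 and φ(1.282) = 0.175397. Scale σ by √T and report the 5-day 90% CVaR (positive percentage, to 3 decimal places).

15.335%

σ_{5d} = 3.91% × √5 = 8.743%.
ES multiplier = φ(z)/(1−α) = 0.175397/0.1 = 1.754.
ES = 8.743% × 1.754 = 15.335%.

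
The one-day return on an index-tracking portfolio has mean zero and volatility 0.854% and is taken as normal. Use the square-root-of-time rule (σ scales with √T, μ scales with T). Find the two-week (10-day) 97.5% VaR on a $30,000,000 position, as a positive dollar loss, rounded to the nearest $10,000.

$1,590,000

At 97.5%, z = 1.960.
σ_{10d} = 0.854% × √10 = 2.701%.
VaR = 1.960 × 2.701% = 5.294%.
On $30,000,000: 0.05294 × $30,000,000 = $1,588,200.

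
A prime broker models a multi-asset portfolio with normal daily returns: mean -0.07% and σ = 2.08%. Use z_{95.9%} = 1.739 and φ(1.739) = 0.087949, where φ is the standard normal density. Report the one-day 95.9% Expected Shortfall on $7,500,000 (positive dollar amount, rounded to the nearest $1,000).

$340,000

Tail multiplier: φ(z)/(1−α) = 0.087949 / 0.041 = 2.145.
ES = −(-0.07%) + 2.08% × 2.145 = 4.532%.
On $7,500,000: 0.04532 × $7,500,000 = $339,900.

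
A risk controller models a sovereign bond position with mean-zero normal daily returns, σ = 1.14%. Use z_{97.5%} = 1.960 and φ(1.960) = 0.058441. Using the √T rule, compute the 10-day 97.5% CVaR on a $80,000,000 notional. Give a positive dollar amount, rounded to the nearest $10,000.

$6,740,000

σ_{10d} = 1.14% × √10 = 3.605%.
ES multiplier = φ(z)/(1−α) = 0.058441/0.025 = 2.338.
ES = 3.605% × 2.338 = 8.428%; on $80,000,000: $6,742,400.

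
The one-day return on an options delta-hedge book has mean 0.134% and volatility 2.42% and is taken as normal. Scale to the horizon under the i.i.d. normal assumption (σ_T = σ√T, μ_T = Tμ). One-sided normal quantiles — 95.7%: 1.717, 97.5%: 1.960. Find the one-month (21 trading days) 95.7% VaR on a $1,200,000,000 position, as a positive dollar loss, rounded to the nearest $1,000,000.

$195,000,000

σ_{21d} = 2.42% × √21 = 11.090%; μ_{21d} = 21 × 0.134% = 2.814%.
VaR = −(2.814%) + 1.717 × 11.090% = 16.228%.
On $1,200,000,000: 0.16228 × $1,200,000,000 = $194,736,000.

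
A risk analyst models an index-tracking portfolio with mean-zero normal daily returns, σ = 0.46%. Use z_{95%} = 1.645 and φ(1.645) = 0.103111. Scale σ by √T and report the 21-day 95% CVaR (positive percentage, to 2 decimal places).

σ_{21d} = 0.46% × √21 = 2.108%.
ES multiplier = φ(z)/(1−α) = 0.103111/0.05 = 2.062.
ES = 2.108% × 2.062 = 4.347%.

4.35%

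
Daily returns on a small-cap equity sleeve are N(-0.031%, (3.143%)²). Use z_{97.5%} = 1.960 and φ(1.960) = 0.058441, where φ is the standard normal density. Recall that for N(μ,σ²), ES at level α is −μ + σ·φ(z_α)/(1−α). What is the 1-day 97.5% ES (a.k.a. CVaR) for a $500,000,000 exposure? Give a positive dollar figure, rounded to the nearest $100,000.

Tail multiplier: φ(z)/(1−α) = 0.058441 / 0.025 = 2.338.
ES = −(-0.031%) + 3.143% × 2.338 = 7.379%.
On $500,000,000: 0.07379 × $500,000,000 = $36,895,000.

$36,900,000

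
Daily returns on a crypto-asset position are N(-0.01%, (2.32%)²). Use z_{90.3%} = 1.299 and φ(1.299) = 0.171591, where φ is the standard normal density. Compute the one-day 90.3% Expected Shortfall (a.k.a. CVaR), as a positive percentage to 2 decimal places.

4.11%

Tail multiplier: φ(z)/(1−α) = 0.171591 / 0.097 = 1.769.
ES = −(-0.01%) + 2.32% × 1.769 = 4.114%.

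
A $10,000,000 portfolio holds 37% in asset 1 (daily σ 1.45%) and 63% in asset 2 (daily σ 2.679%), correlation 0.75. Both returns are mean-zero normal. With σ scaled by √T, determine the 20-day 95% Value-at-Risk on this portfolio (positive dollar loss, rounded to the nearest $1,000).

$1,560,000

σ_p = √(0.37²·1.45² + 0.63²·2.679² + 2·0.75·0.37·0.63·1.45·2.679) = 2.120%.
σ_{20d} = 2.120% × √20 = 9.481%.
z(95%) = 1.645.
VaR = 1.645 × 9.481% = 15.596%; on $10,000,000 that is $1,559,600.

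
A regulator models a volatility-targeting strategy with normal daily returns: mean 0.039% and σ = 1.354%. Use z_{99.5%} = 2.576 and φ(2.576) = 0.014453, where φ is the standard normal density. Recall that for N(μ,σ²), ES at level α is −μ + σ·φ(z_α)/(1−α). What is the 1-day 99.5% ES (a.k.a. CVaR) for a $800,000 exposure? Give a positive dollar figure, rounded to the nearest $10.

Tail multiplier: φ(z)/(1−α) = 0.014453 / 0.005 = 2.891.
ES = −(0.039%) + 1.354% × 2.891 = 3.875%.
On $800,000: 0.03875 × $800,000 = $31,000.

$31,000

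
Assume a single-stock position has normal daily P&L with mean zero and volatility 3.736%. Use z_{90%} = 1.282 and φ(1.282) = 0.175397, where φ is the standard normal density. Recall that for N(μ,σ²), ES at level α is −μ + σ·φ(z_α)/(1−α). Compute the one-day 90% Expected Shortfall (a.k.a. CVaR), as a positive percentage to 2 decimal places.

6.55%

Tail multiplier: φ(z)/(1−α) = 0.175397 / 0.1 = 1.754.
ES = 3.736% × 1.754 = 6.553%.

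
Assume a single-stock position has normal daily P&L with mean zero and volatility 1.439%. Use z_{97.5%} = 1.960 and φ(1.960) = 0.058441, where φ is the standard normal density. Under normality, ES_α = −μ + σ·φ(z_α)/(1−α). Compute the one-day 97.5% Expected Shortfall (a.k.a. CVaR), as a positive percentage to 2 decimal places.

Tail multiplier: φ(z)/(1−α) = 0.058441 / 0.025 = 2.338.
ES = 1.439% × 2.338 = 3.364%.

3.36%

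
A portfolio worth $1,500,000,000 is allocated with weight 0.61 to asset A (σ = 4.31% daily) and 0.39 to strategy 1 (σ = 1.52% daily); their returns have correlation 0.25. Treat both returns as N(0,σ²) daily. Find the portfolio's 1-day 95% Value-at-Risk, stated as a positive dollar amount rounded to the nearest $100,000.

σ_p² = 0.61²·4.31² + 0.39²·1.52² + 2·0.25·0.61·0.39·4.31·1.52 = 8.0428 (%²).
σ_p = √8.0428 = 2.836%.
At 95%, z = 1.645.
VaR = 1.645 × 2.836% = 4.665%; on $1,500,000,000 that is $69,975,000.

$70,000,000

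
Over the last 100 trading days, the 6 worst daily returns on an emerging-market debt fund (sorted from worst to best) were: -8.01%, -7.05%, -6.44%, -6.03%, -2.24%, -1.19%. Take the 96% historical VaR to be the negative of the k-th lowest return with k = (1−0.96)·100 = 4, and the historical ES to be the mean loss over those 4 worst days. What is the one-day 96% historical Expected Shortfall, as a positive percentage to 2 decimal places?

The 4 worst returns sum to -27.53%.
ES = −(-27.53%) / 4 = 6.8825% ≈ 6.88%.

6.88%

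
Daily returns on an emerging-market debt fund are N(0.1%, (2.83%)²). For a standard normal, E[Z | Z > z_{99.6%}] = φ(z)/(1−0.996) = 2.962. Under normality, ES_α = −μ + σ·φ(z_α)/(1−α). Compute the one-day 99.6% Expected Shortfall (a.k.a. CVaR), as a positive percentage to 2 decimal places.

ES = −(0.1%) + 2.83% × 2.962 = 8.282%.

8.28%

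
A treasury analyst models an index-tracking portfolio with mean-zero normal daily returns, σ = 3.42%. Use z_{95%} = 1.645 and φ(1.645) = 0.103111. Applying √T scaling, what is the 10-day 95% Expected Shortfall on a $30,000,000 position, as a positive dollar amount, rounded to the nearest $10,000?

$6,690,000

σ_{10d} = 3.42% × √10 = 10.815%.
ES multiplier = φ(z)/(1−α) = 0.103111/0.05 = 2.062.
ES = 10.815% × 2.062 = 22.301%; on $30,000,000: $6,690,300.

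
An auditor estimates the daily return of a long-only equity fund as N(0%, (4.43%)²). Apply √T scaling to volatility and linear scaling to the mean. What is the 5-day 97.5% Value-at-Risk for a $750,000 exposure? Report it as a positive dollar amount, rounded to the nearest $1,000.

At 97.5%, z = 1.960.
σ_{5d} = 4.43% × √5 = 9.906%.
VaR = 1.960 × 9.906% = 19.416%.
On $750,000: 0.19416 × $750,000 = $145,620.

$146,000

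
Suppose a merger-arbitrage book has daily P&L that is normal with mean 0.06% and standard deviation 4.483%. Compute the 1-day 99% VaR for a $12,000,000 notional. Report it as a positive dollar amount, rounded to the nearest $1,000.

At 99% one-sided, z = 2.326.
VaR = −μ + z·σ = −(0.06%) + 2.326 × 4.483% = 10.367%.
On $12,000,000: 0.10367 × $12,000,000 = $1,244,040.

$1,244,000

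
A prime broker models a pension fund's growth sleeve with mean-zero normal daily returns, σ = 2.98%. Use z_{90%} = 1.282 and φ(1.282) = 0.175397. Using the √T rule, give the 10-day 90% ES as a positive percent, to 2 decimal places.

σ_{10d} = 2.98% × √10 = 9.424%.
ES multiplier = φ(z)/(1−α) = 0.175397/0.1 = 1.754.
ES = 9.424% × 1.754 = 16.530%.

16.53%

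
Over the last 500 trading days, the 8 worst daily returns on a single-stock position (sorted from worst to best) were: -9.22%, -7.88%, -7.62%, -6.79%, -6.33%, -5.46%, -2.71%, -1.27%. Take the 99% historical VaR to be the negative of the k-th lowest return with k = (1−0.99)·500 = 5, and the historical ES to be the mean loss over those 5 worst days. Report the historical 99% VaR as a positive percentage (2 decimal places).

6.33%

k = 5; the 5th lowest return is -6.33%, so VaR = 6.33%.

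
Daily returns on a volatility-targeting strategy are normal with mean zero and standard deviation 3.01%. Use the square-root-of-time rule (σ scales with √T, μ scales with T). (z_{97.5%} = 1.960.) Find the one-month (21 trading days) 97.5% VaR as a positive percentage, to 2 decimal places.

σ_{21d} = 3.01% × √21 = 13.794%.
VaR = 1.960 × 13.794% = 27.036%.

27.04%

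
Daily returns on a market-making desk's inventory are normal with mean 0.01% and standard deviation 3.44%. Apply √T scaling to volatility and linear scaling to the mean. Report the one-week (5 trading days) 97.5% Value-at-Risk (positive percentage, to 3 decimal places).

At 97.5%, z = 1.960.
σ_{5d} = 3.44% × √5 = 7.692%; μ_{5d} = 5 × 0.01% = 0.050%.
VaR = −(0.050%) + 1.960 × 7.692% = 15.026%.

15.026%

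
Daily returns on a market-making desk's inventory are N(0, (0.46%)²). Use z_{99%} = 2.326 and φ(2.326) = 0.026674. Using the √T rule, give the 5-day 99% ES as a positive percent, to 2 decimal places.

2.74%

σ_{5d} = 0.46% × √5 = 1.029%.
ES multiplier = φ(z)/(1−α) = 0.026674/0.01 = 2.667.
ES = 1.029% × 2.667 = 2.744%.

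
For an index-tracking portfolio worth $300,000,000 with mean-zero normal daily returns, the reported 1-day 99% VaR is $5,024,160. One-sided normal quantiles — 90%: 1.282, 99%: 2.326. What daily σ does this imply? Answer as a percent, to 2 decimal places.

VaR as a fraction: $5,024,160 / $300,000,000 = 1.675%.
σ = VaR / z = 1.675% / 2.326 = 0.720%.

0.72%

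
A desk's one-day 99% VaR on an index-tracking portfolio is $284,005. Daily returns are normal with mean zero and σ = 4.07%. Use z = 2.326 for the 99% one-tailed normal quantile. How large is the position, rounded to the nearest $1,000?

VaR as a fraction of value: z·σ = 2.326 × 4.07% = 9.46682%.
Position = $284,005 / 0.0946682 = $3,000,004.

$3,000,000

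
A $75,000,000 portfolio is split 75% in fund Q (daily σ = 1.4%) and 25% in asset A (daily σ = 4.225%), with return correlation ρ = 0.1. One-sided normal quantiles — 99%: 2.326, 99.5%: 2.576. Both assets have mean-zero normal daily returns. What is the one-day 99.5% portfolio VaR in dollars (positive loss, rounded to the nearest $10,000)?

$3,020,000

σ_p² = 0.75²·1.4² + 0.25²·4.225² + 2·0.1·0.75·0.25·1.4·4.225 = 2.4400 (%²).
σ_p = √2.4400 = 1.562%.
VaR = 2.576 × 1.562% = 4.024%; on $75,000,000 that is $3,018,000.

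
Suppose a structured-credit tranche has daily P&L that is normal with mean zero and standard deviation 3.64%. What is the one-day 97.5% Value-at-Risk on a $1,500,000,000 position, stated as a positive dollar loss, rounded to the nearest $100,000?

At 97.5% one-sided, z = 1.960.
VaR = z·σ = 1.960 × 3.64% = 7.134%.
On $1,500,000,000: 0.07134 × $1,500,000,000 = $107,010,000.

$107,000,000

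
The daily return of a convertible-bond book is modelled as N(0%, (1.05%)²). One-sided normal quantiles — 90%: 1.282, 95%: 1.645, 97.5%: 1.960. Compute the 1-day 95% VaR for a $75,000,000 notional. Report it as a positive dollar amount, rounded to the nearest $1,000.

VaR = z·σ = 1.645 × 1.05% = 1.727%.
On $75,000,000: 0.01727 × $75,000,000 = $1,295,250.

$1,295,000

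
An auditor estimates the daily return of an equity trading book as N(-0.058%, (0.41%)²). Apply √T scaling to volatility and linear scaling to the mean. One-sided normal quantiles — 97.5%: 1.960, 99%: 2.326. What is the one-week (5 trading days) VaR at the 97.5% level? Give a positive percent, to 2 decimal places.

σ_{5d} = 0.41% × √5 = 0.917%; μ_{5d} = 5 × -0.058% = -0.290%.
VaR = −(-0.290%) + 1.960 × 0.917% = 2.087%.

2.09%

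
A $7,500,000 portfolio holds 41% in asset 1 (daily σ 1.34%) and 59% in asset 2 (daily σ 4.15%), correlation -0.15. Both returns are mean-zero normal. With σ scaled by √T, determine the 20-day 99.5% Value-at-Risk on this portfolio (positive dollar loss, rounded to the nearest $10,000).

σ_p = √(0.41²·1.34² + 0.59²·4.15² + 2·-0.15·0.41·0.59·1.34·4.15) = 2.428%.
σ_{20d} = 2.428% × √20 = 10.858%.
z(99.5%) = 2.576.
VaR = 2.576 × 10.858% = 27.970%; on $7,500,000 that is $2,097,750.

$2,100,000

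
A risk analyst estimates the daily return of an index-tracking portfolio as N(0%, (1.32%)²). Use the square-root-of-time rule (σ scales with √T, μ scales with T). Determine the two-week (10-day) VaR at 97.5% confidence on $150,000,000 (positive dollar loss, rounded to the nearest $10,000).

$12,270,000

At 97.5%, z = 1.960.
σ_{10d} = 1.32% × √10 = 4.174%.
VaR = 1.960 × 4.174% = 8.181%.
On $150,000,000: 0.08181 × $150,000,000 = $12,271,500.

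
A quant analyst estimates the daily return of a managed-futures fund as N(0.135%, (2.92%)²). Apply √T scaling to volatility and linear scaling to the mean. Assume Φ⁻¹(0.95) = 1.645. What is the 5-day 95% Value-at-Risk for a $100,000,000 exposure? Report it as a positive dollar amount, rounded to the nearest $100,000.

$10,100,000

σ_{5d} = 2.92% × √5 = 6.529%; μ_{5d} = 5 × 0.135% = 0.675%.
VaR = −(0.675%) + 1.645 × 6.529% = 10.065%.
On $100,000,000: 0.10065 × $100,000,000 = $10,065,000.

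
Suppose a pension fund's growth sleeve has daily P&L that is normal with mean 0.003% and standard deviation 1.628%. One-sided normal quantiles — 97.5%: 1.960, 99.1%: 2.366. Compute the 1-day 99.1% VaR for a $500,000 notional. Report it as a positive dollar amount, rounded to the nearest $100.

VaR = −μ + z·σ = −(0.003%) + 2.366 × 1.628% = 3.849%.
On $500,000: 0.03849 × $500,000 = $19,245.

$19,200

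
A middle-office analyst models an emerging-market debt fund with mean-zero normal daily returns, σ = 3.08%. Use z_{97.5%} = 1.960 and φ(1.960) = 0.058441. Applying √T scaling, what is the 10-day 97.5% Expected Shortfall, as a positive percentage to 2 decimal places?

σ_{10d} = 3.08% × √10 = 9.740%.
ES multiplier = φ(z)/(1−α) = 0.058441/0.025 = 2.338.
ES = 9.740% × 2.338 = 22.772%.

22.77%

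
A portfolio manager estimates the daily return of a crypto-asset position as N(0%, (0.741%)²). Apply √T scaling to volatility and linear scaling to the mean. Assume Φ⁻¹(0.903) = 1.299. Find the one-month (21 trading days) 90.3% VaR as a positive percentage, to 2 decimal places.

σ_{21d} = 0.741% × √21 = 3.396%.
VaR = 1.299 × 3.396% = 4.411%.

4.41%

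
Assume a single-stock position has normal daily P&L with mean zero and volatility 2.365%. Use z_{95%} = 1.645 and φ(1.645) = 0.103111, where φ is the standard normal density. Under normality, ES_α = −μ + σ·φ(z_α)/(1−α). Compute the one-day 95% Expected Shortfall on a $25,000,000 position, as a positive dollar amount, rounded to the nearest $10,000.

Tail multiplier: φ(z)/(1−α) = 0.103111 / 0.05 = 2.062.
ES = 2.365% × 2.062 = 4.877%.
On $25,000,000: 0.04877 × $25,000,000 = $1,219,250.

$1,220,000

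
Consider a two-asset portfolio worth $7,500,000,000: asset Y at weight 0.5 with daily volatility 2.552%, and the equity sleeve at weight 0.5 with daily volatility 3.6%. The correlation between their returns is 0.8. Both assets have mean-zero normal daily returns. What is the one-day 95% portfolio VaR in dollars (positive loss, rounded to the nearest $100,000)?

σ_p² = 0.5²·2.552² + 0.5²·3.6² + 2·0.8·0.5·0.5·2.552·3.6 = 8.5431 (%²).
σ_p = √8.5431 = 2.923%.
At 95%, z = 1.645.
VaR = 1.645 × 2.923% = 4.808%; on $7,500,000,000 that is $360,600,000.

$360,600,000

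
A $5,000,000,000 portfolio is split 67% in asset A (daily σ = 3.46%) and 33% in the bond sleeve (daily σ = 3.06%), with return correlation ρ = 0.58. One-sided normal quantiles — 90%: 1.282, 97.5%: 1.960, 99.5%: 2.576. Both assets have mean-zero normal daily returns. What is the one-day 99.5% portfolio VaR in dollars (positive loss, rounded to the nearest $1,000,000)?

$389,000,000

σ_p² = 0.67²·3.46² + 0.33²·3.06² + 2·0.58·0.67·0.33·3.46·3.06 = 9.1092 (%²).
σ_p = √9.1092 = 3.018%.
VaR = 2.576 × 3.018% = 7.774%; on $5,000,000,000 that is $388,700,000.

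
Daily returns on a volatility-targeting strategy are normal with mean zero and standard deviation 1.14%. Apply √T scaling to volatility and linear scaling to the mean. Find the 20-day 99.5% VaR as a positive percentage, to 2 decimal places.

At 99.5%, z = 2.576.
σ_{20d} = 1.14% × √20 = 5.098%.
VaR = 2.576 × 5.098% = 13.132%.

13.13%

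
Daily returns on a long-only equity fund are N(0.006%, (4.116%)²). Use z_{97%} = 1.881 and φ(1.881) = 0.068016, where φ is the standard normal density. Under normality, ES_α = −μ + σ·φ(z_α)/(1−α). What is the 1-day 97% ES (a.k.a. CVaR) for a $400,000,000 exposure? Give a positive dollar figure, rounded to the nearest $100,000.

Tail multiplier: φ(z)/(1−α) = 0.068016 / 0.03 = 2.267.
ES = −(0.006%) + 4.116% × 2.267 = 9.325%.
On $400,000,000: 0.09325 × $400,000,000 = $37,300,000.

$37,300,000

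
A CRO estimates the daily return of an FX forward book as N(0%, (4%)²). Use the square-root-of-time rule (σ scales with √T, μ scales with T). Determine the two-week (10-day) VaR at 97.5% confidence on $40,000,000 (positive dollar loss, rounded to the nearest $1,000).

At 97.5%, z = 1.960.
σ_{10d} = 4% × √10 = 12.649%.
VaR = 1.960 × 12.649% = 24.792%.
On $40,000,000: 0.24792 × $40,000,000 = $9,916,800.

$9,917,000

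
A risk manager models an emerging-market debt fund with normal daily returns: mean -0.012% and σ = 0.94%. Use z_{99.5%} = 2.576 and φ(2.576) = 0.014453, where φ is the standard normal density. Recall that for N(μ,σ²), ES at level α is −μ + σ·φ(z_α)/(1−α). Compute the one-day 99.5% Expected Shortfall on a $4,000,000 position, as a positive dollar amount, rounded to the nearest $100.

Tail multiplier: φ(z)/(1−α) = 0.014453 / 0.005 = 2.891.
ES = −(-0.012%) + 0.94% × 2.891 = 2.730%.
On $4,000,000: 0.02730 × $4,000,000 = $109,200.

$109,200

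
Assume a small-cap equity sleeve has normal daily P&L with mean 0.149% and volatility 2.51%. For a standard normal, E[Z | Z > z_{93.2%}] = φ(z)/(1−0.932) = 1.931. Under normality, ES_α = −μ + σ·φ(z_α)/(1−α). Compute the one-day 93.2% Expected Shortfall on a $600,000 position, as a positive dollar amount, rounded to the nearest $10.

$28,190

ES = −(0.149%) + 2.51% × 1.931 = 4.698%.
On $600,000: 0.04698 × $600,000 = $28,188.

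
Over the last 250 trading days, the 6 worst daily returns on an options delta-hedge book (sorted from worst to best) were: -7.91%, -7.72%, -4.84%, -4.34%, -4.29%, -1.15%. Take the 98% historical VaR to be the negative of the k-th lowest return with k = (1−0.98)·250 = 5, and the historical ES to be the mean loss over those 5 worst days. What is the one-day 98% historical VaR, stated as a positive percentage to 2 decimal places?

k = 5; the 5th lowest return is -4.29%, so VaR = 4.29%.

4.29%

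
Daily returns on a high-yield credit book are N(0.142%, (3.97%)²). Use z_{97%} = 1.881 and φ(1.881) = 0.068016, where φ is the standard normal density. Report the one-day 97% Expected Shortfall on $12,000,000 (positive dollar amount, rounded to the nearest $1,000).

Tail multiplier: φ(z)/(1−α) = 0.068016 / 0.03 = 2.267.
ES = −(0.142%) + 3.97% × 2.267 = 8.858%.
On $12,000,000: 0.08858 × $12,000,000 = $1,062,960.

$1,063,000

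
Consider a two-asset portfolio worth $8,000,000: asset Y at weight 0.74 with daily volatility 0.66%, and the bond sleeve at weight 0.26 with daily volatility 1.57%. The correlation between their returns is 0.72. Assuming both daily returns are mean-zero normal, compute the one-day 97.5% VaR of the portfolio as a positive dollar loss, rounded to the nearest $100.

$130,500

σ_p² = 0.74²·0.66² + 0.26²·1.57² + 2·0.72·0.74·0.26·0.66·1.57 = 0.6922 (%²).
σ_p = √0.6922 = 0.832%.
At 97.5%, z = 1.960.
VaR = 1.960 × 0.832% = 1.631%; on $8,000,000 that is $130,480.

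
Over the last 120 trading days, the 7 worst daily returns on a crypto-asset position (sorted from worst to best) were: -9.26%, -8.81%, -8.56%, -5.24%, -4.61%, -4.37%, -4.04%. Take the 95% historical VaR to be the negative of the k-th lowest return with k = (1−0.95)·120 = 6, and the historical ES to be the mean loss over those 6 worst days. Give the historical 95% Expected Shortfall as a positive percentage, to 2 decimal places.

6.81%

The 6 worst returns sum to -40.85%.
ES = −(-40.85%) / 6 = 6.8083…% ≈ 6.81%.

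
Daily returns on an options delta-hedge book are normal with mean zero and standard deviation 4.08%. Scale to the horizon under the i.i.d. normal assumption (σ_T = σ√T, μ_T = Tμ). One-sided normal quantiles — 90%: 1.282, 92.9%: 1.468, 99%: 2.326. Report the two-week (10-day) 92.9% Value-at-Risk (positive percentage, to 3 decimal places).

σ_{10d} = 4.08% × √10 = 12.902%.
VaR = 1.468 × 12.902% = 18.940%.

18.940%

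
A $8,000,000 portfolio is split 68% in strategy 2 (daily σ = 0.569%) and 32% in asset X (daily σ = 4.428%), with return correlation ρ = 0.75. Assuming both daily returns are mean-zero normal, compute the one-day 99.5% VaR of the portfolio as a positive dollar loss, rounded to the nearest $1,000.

σ_p² = 0.68²·0.569² + 0.32²·4.428² + 2·0.75·0.68·0.32·0.569·4.428 = 2.9799 (%²).
σ_p = √2.9799 = 1.726%.
At 99.5%, z = 2.576.
VaR = 2.576 × 1.726% = 4.446%; on $8,000,000 that is $355,680.

$356,000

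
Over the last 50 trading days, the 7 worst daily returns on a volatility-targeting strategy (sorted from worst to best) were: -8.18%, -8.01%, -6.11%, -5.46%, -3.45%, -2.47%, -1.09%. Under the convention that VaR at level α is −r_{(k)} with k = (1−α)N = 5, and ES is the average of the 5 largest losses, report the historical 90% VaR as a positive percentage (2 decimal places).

k = 5; the 5th lowest return is -3.45%, so VaR = 3.45%.

3.45%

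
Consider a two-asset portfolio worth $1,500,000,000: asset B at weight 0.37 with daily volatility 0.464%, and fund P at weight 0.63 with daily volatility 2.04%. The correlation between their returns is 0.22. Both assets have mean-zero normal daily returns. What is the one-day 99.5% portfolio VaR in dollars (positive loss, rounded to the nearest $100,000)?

$51,500,000

σ_p² = 0.37²·0.464² + 0.63²·2.04² + 2·0.22·0.37·0.63·0.464·2.04 = 1.7783 (%²).
σ_p = √1.7783 = 1.334%.
At 99.5%, z = 2.576.
VaR = 2.576 × 1.334% = 3.436%; on $1,500,000,000 that is $51,540,000.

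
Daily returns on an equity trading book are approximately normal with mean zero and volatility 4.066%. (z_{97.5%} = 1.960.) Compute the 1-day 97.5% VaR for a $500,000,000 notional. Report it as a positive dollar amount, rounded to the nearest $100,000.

$39,800,000

VaR = z·σ = 1.960 × 4.066% = 7.969%.
On $500,000,000: 0.07969 × $500,000,000 = $39,845,000.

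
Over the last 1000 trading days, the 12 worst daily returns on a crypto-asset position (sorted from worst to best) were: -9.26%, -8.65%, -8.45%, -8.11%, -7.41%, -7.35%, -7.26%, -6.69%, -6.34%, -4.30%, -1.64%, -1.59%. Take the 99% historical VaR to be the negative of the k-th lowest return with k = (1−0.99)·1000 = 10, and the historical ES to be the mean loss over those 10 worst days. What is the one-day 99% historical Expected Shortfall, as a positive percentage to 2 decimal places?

7.38%

The 10 worst returns sum to -73.82%.
ES = −(-73.82%) / 10 = 7.382% ≈ 7.38%.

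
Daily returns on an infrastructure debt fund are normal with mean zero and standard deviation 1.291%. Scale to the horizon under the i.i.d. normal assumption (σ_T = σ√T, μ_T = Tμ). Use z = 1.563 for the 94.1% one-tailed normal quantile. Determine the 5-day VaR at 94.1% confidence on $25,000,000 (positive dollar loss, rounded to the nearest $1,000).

σ_{5d} = 1.291% × √5 = 2.887%.
VaR = 1.563 × 2.887% = 4.512%.
On $25,000,000: 0.04512 × $25,000,000 = $1,128,000.

$1,128,000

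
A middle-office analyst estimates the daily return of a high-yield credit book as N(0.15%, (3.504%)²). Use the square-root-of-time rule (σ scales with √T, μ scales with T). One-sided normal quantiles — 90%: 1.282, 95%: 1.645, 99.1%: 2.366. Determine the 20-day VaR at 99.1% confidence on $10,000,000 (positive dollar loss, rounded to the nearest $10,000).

$3,410,000

σ_{20d} = 3.504% × √20 = 15.670%; μ_{20d} = 20 × 0.15% = 3.000%.
VaR = −(3.000%) + 2.366 × 15.670% = 34.075%.
On $10,000,000: 0.34075 × $10,000,000 = $3,407,500.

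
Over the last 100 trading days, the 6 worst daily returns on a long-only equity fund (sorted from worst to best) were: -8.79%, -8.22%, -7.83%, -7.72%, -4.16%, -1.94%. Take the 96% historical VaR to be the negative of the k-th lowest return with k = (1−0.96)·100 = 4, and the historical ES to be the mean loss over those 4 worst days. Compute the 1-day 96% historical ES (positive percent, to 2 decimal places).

The 4 worst returns sum to -32.56%.
ES = −(-32.56%) / 4 = 8.14%.

8.14%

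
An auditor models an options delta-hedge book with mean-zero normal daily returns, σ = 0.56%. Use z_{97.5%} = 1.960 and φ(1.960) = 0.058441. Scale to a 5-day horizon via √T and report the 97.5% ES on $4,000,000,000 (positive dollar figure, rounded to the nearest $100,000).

σ_{5d} = 0.56% × √5 = 1.252%.
ES multiplier = φ(z)/(1−α) = 0.058441/0.025 = 2.338.
ES = 1.252% × 2.338 = 2.927%; on $4,000,000,000: $117,080,000.

$117,100,000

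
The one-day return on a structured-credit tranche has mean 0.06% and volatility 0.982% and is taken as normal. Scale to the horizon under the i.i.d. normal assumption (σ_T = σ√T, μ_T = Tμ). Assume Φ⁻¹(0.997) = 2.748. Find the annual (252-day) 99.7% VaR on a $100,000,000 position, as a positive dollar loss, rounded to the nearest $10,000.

σ_{252d} = 0.982% × √252 = 15.589%; μ_{252d} = 252 × 0.06% = 15.120%.
VaR = −(15.120%) + 2.748 × 15.589% = 27.719%.
On $100,000,000: 0.27719 × $100,000,000 = $27,719,000.

$27,720,000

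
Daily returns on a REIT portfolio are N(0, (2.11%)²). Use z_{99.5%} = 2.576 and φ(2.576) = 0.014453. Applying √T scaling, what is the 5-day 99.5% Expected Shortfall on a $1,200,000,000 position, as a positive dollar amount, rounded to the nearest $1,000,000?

σ_{5d} = 2.11% × √5 = 4.718%.
ES multiplier = φ(z)/(1−α) = 0.014453/0.005 = 2.891.
ES = 4.718% × 2.891 = 13.640%; on $1,200,000,000: $163,680,000.

$164,000,000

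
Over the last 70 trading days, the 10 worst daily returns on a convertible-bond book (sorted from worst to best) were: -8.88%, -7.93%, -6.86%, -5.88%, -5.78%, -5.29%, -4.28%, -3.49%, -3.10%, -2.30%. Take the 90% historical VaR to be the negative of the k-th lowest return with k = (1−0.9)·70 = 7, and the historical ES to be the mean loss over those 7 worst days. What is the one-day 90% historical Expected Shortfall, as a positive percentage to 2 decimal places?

6.41%

The 7 worst returns sum to -44.90%.
ES = −(-44.90%) / 7 = 6.4142…% ≈ 6.41%.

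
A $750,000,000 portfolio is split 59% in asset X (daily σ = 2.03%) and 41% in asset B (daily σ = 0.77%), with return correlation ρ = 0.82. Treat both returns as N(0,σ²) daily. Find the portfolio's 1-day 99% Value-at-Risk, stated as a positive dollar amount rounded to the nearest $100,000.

σ_p² = 0.59²·2.03² + 0.41²·0.77² + 2·0.82·0.59·0.41·2.03·0.77 = 2.1543 (%²).
σ_p = √2.1543 = 1.468%.
At 99%, z = 2.326.
VaR = 2.326 × 1.468% = 3.415%; on $750,000,000 that is $25,612,500.

$25,600,000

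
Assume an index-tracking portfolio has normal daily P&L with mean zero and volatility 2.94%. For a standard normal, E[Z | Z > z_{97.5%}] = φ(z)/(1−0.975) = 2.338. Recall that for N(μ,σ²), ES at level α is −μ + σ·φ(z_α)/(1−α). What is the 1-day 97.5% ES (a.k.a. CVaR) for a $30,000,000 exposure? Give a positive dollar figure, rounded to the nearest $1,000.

$2,062,000

ES = 2.94% × 2.338 = 6.874%.
On $30,000,000: 0.06874 × $30,000,000 = $2,062,200.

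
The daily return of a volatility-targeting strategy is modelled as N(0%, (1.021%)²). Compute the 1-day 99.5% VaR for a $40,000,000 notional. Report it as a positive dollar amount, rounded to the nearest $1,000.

$1,052,000

At 99.5% one-sided, z = 2.576.
VaR = z·σ = 2.576 × 1.021% = 2.630%.
On $40,000,000: 0.02630 × $40,000,000 = $1,052,000.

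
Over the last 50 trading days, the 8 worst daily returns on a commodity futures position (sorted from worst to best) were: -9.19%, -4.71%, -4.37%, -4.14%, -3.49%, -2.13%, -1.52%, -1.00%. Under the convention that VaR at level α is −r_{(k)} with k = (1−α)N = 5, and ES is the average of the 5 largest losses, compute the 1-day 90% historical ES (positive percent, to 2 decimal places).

The 5 worst returns sum to -25.90%.
ES = −(-25.90%) / 5 = 5.18%.

5.18%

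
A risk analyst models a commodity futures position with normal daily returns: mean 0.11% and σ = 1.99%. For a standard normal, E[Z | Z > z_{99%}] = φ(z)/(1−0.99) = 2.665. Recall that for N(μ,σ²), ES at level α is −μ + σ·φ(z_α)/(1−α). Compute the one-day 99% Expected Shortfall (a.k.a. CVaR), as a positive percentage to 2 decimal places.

5.19%

ES = −(0.11%) + 1.99% × 2.665 = 5.193%.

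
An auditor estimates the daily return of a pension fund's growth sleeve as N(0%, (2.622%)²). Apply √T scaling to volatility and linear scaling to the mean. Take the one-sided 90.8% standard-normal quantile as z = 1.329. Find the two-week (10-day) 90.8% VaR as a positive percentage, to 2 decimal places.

11.02%

σ_{10d} = 2.622% × √10 = 8.291%.
VaR = 1.329 × 8.291% = 11.019%.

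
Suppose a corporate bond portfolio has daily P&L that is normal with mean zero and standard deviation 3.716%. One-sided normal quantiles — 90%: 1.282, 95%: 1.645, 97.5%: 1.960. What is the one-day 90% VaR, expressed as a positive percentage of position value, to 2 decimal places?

VaR = z·σ = 1.282 × 3.716% = 4.764%.

4.76%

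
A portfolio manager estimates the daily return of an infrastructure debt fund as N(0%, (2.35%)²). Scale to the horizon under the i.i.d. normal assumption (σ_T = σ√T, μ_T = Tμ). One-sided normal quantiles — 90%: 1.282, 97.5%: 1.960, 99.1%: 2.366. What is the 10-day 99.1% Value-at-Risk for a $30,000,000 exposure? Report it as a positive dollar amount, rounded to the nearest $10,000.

σ_{10d} = 2.35% × √10 = 7.431%.
VaR = 2.366 × 7.431% = 17.582%.
On $30,000,000: 0.17582 × $30,000,000 = $5,274,600.

$5,270,000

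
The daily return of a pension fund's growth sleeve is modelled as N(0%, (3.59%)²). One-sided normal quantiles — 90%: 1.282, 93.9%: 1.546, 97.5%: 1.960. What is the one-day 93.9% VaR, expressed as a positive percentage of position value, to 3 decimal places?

VaR = z·σ = 1.546 × 3.59% = 5.550%.

5.550%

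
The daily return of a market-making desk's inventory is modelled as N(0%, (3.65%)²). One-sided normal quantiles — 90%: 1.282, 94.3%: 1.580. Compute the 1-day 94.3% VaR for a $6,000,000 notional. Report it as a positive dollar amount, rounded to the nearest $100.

$346,000

VaR = z·σ = 1.580 × 3.65% = 5.767%.
On $6,000,000: 0.05767 × $6,000,000 = $346,020.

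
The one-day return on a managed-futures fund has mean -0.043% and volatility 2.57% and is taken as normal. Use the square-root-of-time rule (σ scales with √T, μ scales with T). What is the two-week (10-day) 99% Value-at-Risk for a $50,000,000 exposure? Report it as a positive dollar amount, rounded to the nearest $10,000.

$9,670,000

At 99%, z = 2.326.
σ_{10d} = 2.57% × √10 = 8.127%; μ_{10d} = 10 × -0.043% = -0.430%.
VaR = −(-0.430%) + 2.326 × 8.127% = 19.333%.
On $50,000,000: 0.19333 × $50,000,000 = $9,666,500.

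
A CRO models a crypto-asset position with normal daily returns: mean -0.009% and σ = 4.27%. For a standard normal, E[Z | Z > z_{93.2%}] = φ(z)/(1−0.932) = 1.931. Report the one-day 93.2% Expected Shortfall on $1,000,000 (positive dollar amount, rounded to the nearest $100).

ES = −(-0.009%) + 4.27% × 1.931 = 8.254%.
On $1,000,000: 0.08254 × $1,000,000 = $82,540.

$82,500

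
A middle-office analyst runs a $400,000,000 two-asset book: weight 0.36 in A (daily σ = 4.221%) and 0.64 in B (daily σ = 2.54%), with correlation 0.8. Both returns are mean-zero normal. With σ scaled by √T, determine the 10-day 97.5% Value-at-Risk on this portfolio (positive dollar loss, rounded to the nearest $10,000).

σ_p = √(0.36²·4.221² + 0.64²·2.54² + 2·0.8·0.36·0.64·4.221·2.54) = 2.984%.
σ_{10d} = 2.984% × √10 = 9.436%.
z(97.5%) = 1.960.
VaR = 1.960 × 9.436% = 18.495%; on $400,000,000 that is $73,980,000.

$73,980,000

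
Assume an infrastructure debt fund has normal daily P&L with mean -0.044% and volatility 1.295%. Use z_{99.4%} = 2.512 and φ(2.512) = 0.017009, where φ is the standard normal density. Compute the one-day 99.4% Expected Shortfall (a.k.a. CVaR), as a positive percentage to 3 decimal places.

3.715%

Tail multiplier: φ(z)/(1−α) = 0.017009 / 0.006 = 2.835.
ES = −(-0.044%) + 1.295% × 2.835 = 3.715%.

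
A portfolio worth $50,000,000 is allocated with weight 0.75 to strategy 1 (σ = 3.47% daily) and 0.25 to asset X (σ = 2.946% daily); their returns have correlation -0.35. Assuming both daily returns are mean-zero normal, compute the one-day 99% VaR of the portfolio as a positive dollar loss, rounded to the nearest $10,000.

$2,840,000

σ_p² = 0.75²·3.47² + 0.25²·2.946² + 2·-0.35·0.75·0.25·3.47·2.946 = 5.9737 (%²).
σ_p = √5.9737 = 2.444%.
At 99%, z = 2.326.
VaR = 2.326 × 2.444% = 5.685%; on $50,000,000 that is $2,842,500.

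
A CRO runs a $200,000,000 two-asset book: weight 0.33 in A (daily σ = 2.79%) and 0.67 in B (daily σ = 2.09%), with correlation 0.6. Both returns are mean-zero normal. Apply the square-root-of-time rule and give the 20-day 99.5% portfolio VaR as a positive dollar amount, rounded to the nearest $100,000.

$48,100,000

σ_p = √(0.33²·2.79² + 0.67²·2.09² + 2·0.6·0.33·0.67·2.79·2.09) = 2.087%.
σ_{20d} = 2.087% × √20 = 9.333%.
z(99.5%) = 2.576.
VaR = 2.576 × 9.333% = 24.042%; on $200,000,000 that is $48,084,000.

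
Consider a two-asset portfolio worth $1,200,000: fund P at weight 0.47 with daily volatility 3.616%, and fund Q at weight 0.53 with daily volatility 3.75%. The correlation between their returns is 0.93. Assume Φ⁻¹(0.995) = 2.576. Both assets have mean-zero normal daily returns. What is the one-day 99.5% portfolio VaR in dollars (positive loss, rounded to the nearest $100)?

σ_p² = 0.47²·3.616² + 0.53²·3.75² + 2·0.93·0.47·0.53·3.616·3.75 = 13.1212 (%²).
σ_p = √13.1212 = 3.622%.
VaR = 2.576 × 3.622% = 9.330%; on $1,200,000 that is $111,960.

$112,000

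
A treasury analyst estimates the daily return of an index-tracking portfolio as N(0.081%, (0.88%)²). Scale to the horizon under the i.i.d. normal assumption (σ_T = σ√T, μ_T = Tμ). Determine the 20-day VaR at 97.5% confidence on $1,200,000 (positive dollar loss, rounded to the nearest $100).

$73,100

At 97.5%, z = 1.960.
σ_{20d} = 0.88% × √20 = 3.935%; μ_{20d} = 20 × 0.081% = 1.620%.
VaR = −(1.620%) + 1.960 × 3.935% = 6.093%.
On $1,200,000: 0.06093 × $1,200,000 = $73,116.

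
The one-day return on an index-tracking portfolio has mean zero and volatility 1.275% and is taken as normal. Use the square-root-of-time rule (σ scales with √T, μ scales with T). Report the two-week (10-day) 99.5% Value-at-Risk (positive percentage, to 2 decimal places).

At 99.5%, z = 2.576.
σ_{10d} = 1.275% × √10 = 4.032%.
VaR = 2.576 × 4.032% = 10.386%.

10.39%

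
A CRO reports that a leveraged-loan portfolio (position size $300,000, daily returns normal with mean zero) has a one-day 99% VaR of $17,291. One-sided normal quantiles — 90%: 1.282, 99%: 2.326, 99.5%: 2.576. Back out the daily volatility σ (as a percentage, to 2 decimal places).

VaR as a fraction: $17,291 / $300,000 = 5.764%.
σ = VaR / z = 5.764% / 2.326 = 2.478%.

2.48%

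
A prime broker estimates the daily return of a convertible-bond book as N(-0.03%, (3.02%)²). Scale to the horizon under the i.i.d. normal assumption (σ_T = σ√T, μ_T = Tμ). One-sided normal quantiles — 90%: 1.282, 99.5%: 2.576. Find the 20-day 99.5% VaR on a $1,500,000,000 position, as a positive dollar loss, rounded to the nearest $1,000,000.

$531,000,000

σ_{20d} = 3.02% × √20 = 13.506%; μ_{20d} = 20 × -0.03% = -0.600%.
VaR = −(-0.600%) + 2.576 × 13.506% = 35.391%.
On $1,500,000,000: 0.35391 × $1,500,000,000 = $530,865,000.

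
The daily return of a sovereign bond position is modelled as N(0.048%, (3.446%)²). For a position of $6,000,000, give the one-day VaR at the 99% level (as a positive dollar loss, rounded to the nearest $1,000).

$478,000

At 99% one-sided, z = 2.326.
VaR = −μ + z·σ = −(0.048%) + 2.326 × 3.446% = 7.967%.
On $6,000,000: 0.07967 × $6,000,000 = $478,020.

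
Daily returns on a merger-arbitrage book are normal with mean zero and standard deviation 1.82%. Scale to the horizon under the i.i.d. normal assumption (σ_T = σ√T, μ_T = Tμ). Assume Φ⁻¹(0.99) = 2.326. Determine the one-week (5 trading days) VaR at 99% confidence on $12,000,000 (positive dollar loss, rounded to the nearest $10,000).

σ_{5d} = 1.82% × √5 = 4.070%.
VaR = 2.326 × 4.070% = 9.467%.
On $12,000,000: 0.09467 × $12,000,000 = $1,136,040.

$1,140,000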